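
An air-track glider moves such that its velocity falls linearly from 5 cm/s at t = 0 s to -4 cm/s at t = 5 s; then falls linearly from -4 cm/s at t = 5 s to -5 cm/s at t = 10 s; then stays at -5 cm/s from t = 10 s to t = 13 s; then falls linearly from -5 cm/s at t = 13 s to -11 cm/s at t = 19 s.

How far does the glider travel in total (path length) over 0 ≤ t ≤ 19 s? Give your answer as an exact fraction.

872/9 cm

Total distance travelled is ∫|v| dt — sum the magnitudes of each area piece.
0–5 s: v = 0 at t = 25/9 s; triangle areas 125/18 + 40/9 = 205/18 cm
5–10 s: |½(-4 + -5)(5)| = 22.5 cm
10–13 s: |-5| × 3 = 15 cm
13–19 s: |½(-5 + -11)(6)| = 48 cm
Total distance = 872/9 cm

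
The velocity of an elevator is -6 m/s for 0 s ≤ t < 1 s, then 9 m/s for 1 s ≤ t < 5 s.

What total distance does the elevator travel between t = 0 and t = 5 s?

42 m

Total distance travelled is ∫|v| dt — sum the magnitudes of each area piece.
0–1 s: |-6| × 1 = 6 m
1–5 s: |9| × 4 = 36 m
Total distance = 42 m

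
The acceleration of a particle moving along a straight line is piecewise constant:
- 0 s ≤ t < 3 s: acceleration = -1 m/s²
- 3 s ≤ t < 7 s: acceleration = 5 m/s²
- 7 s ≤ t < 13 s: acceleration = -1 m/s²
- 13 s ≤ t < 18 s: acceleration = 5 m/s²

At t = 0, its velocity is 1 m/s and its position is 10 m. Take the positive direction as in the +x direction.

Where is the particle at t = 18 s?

253 m

On each constant-a segment, Δv = aΔt and Δx = v₀Δt + ½aΔt²; chain segment to segment.
0–3 s: v starts 1 m/s; Δx = 1·3 + ½·-1·3² = -1.5 m; v ends -2 m/s.
3–7 s: v starts -2 m/s; Δx = -2·4 + ½·5·4² = 32 m; v ends 18 m/s.
7–13 s: v starts 18 m/s; Δx = 18·6 + ½·-1·6² = 90 m; v ends 12 m/s.
13–18 s: v starts 12 m/s; Δx = 12·5 + ½·5·5² = 122.5 m; v ends 37 m/s.
x(18) = 10 + Σ Δx = 253 m.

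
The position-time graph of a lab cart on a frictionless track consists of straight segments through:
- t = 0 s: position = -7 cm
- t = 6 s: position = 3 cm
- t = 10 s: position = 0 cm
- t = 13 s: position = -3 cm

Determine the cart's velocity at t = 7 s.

-0.75 cm/s

Velocity is the slope of the x-t graph on 6–10 s: (0 − 3)/(10 − 6) = -0.75 cm/s.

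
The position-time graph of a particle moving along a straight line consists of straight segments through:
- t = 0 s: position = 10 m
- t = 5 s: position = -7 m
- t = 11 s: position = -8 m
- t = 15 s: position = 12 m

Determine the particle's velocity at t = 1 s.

-3.4 m/s

Velocity is the slope of the x-t graph on 0–5 s: (-7 − 10)/(5 − 0) = -3.4 m/s.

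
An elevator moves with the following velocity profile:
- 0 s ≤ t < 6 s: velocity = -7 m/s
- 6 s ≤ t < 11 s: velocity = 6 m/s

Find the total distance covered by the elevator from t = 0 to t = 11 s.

Distance (not displacement) is the total path length: add the absolute areas under v-t.
0–6 s: |-7| × 6 = 42 m
6–11 s: |6| × 5 = 30 m
Total distance = 72 m

72 m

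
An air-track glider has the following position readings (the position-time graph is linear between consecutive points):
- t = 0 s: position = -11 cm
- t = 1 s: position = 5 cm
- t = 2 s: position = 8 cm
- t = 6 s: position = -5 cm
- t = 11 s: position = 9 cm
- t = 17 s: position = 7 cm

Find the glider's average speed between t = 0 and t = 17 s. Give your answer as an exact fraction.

48/17 cm/s

Average speed = (total path length)/(elapsed time); on a piecewise-linear x-t graph the path length is Σ|Δx|.
0–1 s: |Δx| = |5 − -11| = 16 cm
1–2 s: |Δx| = |8 − 5| = 3 cm
2–6 s: |Δx| = |-5 − 8| = 13 cm
6–11 s: |Δx| = |9 − -5| = 14 cm
11–17 s: |Δx| = |7 − 9| = 2 cm
Total path = 48 cm; average speed = 48/17 = 48/17 cm/s.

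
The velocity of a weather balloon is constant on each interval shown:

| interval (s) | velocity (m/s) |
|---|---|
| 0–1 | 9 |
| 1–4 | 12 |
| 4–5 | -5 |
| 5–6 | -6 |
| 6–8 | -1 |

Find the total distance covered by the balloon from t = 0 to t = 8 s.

Distance (not displacement) is the total path length: add the absolute areas under v-t.
0–1 s: |9| × 1 = 9 m
1–4 s: |12| × 3 = 36 m
4–5 s: |-5| × 1 = 5 m
5–6 s: |-6| × 1 = 6 m
6–8 s: |-1| × 2 = 2 m
Total distance = 58 m

58 m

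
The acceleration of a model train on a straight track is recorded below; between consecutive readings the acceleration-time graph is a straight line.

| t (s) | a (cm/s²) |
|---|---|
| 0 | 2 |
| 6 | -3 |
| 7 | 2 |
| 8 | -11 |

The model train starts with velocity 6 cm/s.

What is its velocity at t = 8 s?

Δv equals the area under the a-t graph; then v = v₀ + Δv.
0–6 s: ½(2 + -3)(6) = -3 cm/s
6–7 s: ½(-3 + 2)(1) = -0.5 cm/s
7–8 s: ½(2 + -11)(1) = -4.5 cm/s
Δv = -8 cm/s, so v(8) = 6 + (-8) = -2 cm/s.

-2 cm/s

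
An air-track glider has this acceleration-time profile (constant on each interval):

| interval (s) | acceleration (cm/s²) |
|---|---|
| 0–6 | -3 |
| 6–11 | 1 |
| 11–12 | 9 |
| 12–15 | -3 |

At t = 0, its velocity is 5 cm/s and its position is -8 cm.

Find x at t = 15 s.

On each constant-a segment, Δv = aΔt and Δx = v₀Δt + ½aΔt²; chain segment to segment.
0–6 s: v starts 5 cm/s; Δx = 5·6 + ½·-3·6² = -24 cm; v ends -13 cm/s.
6–11 s: v starts -13 cm/s; Δx = -13·5 + ½·1·5² = -52.5 cm; v ends -8 cm/s.
11–12 s: v starts -8 cm/s; Δx = -8·1 + ½·9·1² = -3.5 cm; v ends 1 cm/s.
12–15 s: v starts 1 cm/s; Δx = 1·3 + ½·-3·3² = -10.5 cm; v ends -8 cm/s.
x(15) = -8 + Σ Δx = -98.5 cm.

-98.5 cm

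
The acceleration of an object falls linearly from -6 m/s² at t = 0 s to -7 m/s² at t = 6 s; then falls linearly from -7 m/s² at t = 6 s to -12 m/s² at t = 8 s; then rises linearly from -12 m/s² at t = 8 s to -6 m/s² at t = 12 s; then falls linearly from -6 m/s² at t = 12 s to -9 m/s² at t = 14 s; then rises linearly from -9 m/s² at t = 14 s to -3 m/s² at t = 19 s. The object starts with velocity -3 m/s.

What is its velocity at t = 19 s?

-142 m/s

Δv equals the area under the a-t graph; then v = v₀ + Δv.
0–6 s: ½(-6 + -7)(6) = -39 m/s
6–8 s: ½(-7 + -12)(2) = -19 m/s
8–12 s: ½(-12 + -6)(4) = -36 m/s
12–14 s: ½(-6 + -9)(2) = -15 m/s
14–19 s: ½(-9 + -3)(5) = -30 m/s
Δv = -139 m/s, so v(19) = -3 + (-139) = -142 m/s.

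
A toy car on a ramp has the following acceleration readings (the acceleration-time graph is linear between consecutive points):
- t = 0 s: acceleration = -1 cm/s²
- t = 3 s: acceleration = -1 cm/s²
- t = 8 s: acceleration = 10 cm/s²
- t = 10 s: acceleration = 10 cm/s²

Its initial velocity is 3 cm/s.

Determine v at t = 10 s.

42.5 cm/s

Δv equals the area under the a-t graph; then v = v₀ + Δv.
0–3 s: -1 × 3 = -3 cm/s
3–8 s: ½(-1 + 10)(5) = 22.5 cm/s
8–10 s: 10 × 2 = 20 cm/s
Δv = 39.5 cm/s, so v(10) = 3 + (39.5) = 42.5 cm/s.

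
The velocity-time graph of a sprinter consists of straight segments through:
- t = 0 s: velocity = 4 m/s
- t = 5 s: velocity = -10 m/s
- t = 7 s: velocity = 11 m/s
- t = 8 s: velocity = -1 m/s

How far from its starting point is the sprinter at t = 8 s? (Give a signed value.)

Net displacement equals the area under the velocity-time graph (areas below the axis count negative).
0–5 s: ½(4 + -10)(5) = -15 m
5–7 s: ½(-10 + 11)(2) = 1 m
7–8 s: ½(11 + -1)(1) = 5 m
Net displacement = -9 m

-9 m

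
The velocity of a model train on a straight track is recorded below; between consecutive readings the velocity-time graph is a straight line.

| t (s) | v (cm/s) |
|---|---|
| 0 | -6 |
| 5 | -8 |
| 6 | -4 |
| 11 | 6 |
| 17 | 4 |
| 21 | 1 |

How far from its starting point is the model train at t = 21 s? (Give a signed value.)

4 cm

Displacement is the signed area under the v-t curve.
0–5 s: ½(-6 + -8)(5) = -35 cm
5–6 s: ½(-8 + -4)(1) = -6 cm
6–11 s: ½(-4 + 6)(5) = 5 cm
11–17 s: ½(6 + 4)(6) = 30 cm
17–21 s: ½(4 + 1)(4) = 10 cm
Net displacement = 4 cm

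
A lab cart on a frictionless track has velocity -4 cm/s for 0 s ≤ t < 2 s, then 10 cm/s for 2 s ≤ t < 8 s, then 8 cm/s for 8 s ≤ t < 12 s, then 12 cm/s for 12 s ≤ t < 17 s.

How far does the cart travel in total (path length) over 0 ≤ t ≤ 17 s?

160 cm

Total distance travelled is ∫|v| dt — sum the magnitudes of each area piece.
0–2 s: |-4| × 2 = 8 cm
2–8 s: |10| × 6 = 60 cm
8–12 s: |8| × 4 = 32 cm
12–17 s: |12| × 5 = 60 cm
Total distance = 160 cm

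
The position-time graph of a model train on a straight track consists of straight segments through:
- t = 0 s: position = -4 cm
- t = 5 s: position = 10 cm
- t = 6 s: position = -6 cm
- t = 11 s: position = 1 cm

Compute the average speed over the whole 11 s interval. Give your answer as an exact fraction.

37/11 cm/s

Average speed = (total path length)/(elapsed time); on a piecewise-linear x-t graph the path length is Σ|Δx|.
0–5 s: |Δx| = |10 − -4| = 14 cm
5–6 s: |Δx| = |-6 − 10| = 16 cm
6–11 s: |Δx| = |1 − -6| = 7 cm
Total path = 37 cm; average speed = 37/11 = 37/11 cm/s.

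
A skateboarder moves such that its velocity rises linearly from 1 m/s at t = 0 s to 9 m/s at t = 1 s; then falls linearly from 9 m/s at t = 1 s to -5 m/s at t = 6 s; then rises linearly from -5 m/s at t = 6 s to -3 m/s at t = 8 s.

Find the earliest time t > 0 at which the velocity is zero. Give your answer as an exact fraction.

t = 59/14 s

v changes sign on 1–6 s (from 9 to -5); the graph is linear there, so v = 0 at t = 1 + (-9)·(6 − 1)/(-5 − 9) = 59/14 s.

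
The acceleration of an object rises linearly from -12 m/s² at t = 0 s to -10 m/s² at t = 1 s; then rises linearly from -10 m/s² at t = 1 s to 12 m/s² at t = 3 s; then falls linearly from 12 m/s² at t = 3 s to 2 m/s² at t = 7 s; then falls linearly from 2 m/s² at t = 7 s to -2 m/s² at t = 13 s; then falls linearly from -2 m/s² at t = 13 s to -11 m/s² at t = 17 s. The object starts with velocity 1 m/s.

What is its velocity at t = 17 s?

Δv equals the area under the a-t graph; then v = v₀ + Δv.
0–1 s: ½(-12 + -10)(1) = -11 m/s
1–3 s: ½(-10 + 12)(2) = 2 m/s
3–7 s: ½(12 + 2)(4) = 28 m/s
7–13 s: ½(2 + -2)(6) = 0 m/s
13–17 s: ½(-2 + -11)(4) = -26 m/s
Δv = -7 m/s, so v(17) = 1 + (-7) = -6 m/s.

-6 m/s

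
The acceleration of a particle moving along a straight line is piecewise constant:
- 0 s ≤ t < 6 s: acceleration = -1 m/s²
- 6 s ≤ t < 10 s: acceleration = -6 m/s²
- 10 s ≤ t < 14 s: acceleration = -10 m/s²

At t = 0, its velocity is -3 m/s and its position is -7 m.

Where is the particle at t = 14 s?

On each constant-a segment, Δv = aΔt and Δx = v₀Δt + ½aΔt²; chain segment to segment.
0–6 s: v starts -3 m/s; Δx = -3·6 + ½·-1·6² = -36 m; v ends -9 m/s.
6–10 s: v starts -9 m/s; Δx = -9·4 + ½·-6·4² = -84 m; v ends -33 m/s.
10–14 s: v starts -33 m/s; Δx = -33·4 + ½·-10·4² = -212 m; v ends -73 m/s.
x(14) = -7 + Σ Δx = -339 m.

-339 m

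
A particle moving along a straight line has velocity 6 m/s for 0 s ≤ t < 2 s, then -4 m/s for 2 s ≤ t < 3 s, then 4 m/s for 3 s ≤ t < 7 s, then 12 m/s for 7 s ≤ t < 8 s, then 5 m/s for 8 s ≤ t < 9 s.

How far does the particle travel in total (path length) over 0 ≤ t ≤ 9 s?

Total distance travelled is ∫|v| dt — sum the magnitudes of each area piece.
0–2 s: |6| × 2 = 12 m
2–3 s: |-4| × 1 = 4 m
3–7 s: |4| × 4 = 16 m
7–8 s: |12| × 1 = 12 m
8–9 s: |5| × 1 = 5 m
Total distance = 49 m

49 m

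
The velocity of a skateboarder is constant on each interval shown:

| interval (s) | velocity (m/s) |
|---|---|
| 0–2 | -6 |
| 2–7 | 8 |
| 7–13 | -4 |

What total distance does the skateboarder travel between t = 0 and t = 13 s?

Total distance travelled is ∫|v| dt — sum the magnitudes of each area piece.
0–2 s: |-6| × 2 = 12 m
2–7 s: |8| × 5 = 40 m
7–13 s: |-4| × 6 = 24 m
Total distance = 76 m

76 m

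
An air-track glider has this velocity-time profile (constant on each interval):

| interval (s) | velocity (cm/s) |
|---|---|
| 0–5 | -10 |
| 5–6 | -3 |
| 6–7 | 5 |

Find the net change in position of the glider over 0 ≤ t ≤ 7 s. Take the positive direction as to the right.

-48 cm

Net displacement equals the area under the velocity-time graph (areas below the axis count negative).
0–5 s: -10 × 5 = -50 cm
5–6 s: -3 × 1 = -3 cm
6–7 s: 5 × 1 = 5 cm
Net displacement = -48 cm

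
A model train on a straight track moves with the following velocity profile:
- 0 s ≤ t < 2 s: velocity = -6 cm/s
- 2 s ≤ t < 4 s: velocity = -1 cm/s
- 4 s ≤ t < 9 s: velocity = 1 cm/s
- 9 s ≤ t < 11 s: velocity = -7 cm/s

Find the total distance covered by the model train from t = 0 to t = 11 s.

Distance (not displacement) is the total path length: add the absolute areas under v-t.
0–2 s: |-6| × 2 = 12 cm
2–4 s: |-1| × 2 = 2 cm
4–9 s: |1| × 5 = 5 cm
9–11 s: |-7| × 2 = 14 cm
Total distance = 33 cm

33 cm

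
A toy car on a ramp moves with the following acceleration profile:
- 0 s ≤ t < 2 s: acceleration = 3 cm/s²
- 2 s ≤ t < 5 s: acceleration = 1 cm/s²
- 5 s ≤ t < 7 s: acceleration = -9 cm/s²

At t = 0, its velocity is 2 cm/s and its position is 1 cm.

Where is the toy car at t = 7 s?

43.5 cm

On each constant-a segment, Δv = aΔt and Δx = v₀Δt + ½aΔt²; chain segment to segment.
0–2 s: v starts 2 cm/s; Δx = 2·2 + ½·3·2² = 10 cm; v ends 8 cm/s.
2–5 s: v starts 8 cm/s; Δx = 8·3 + ½·1·3² = 28.5 cm; v ends 11 cm/s.
5–7 s: v starts 11 cm/s; Δx = 11·2 + ½·-9·2² = 4 cm; v ends -7 cm/s.
x(7) = 1 + Σ Δx = 43.5 cm.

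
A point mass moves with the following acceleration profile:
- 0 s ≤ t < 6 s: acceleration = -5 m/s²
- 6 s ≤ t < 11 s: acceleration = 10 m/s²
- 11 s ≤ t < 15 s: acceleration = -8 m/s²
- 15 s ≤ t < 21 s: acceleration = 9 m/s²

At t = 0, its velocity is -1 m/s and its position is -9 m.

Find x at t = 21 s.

-39 m

On each constant-a segment, Δv = aΔt and Δx = v₀Δt + ½aΔt²; chain segment to segment.
0–6 s: v starts -1 m/s; Δx = -1·6 + ½·-5·6² = -96 m; v ends -31 m/s.
6–11 s: v starts -31 m/s; Δx = -31·5 + ½·10·5² = -30 m; v ends 19 m/s.
11–15 s: v starts 19 m/s; Δx = 19·4 + ½·-8·4² = 12 m; v ends -13 m/s.
15–21 s: v starts -13 m/s; Δx = -13·6 + ½·9·6² = 84 m; v ends 41 m/s.
x(21) = -9 + Σ Δx = -39 m.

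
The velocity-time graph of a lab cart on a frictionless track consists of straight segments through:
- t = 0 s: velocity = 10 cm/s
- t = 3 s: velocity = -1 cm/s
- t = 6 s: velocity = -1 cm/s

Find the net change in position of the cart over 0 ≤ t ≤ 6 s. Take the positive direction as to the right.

10.5 cm

Displacement is the signed area under the v-t curve.
0–3 s: ½(10 + -1)(3) = 13.5 cm
3–6 s: -1 × 3 = -3 cm
Net displacement = 10.5 cm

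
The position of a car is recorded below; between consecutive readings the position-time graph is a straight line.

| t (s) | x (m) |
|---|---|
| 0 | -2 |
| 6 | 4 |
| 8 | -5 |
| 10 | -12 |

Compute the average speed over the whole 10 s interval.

2.2 m/s

Average speed = (total path length)/(elapsed time); on a piecewise-linear x-t graph the path length is Σ|Δx|.
0–6 s: |Δx| = |4 − -2| = 6 m
6–8 s: |Δx| = |-5 − 4| = 9 m
8–10 s: |Δx| = |-12 − -5| = 7 m
Total path = 22 m; average speed = 22/10 = 2.2 m/s.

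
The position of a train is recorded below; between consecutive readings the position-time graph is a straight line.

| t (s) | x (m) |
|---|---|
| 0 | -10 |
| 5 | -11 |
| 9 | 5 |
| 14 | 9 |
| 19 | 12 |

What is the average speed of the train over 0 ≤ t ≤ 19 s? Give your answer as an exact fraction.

Average speed = (total path length)/(elapsed time); on a piecewise-linear x-t graph the path length is Σ|Δx|.
0–5 s: |Δx| = |-11 − -10| = 1 m
5–9 s: |Δx| = |5 − -11| = 16 m
9–14 s: |Δx| = |9 − 5| = 4 m
14–19 s: |Δx| = |12 − 9| = 3 m
Total path = 24 m; average speed = 24/19 = 24/19 m/s.

24/19 m/s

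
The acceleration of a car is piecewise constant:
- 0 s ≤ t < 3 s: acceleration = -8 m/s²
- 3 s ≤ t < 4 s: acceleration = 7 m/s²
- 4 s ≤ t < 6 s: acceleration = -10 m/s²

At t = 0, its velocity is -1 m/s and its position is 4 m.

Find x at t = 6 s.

-112.5 m

On each constant-a segment, Δv = aΔt and Δx = v₀Δt + ½aΔt²; chain segment to segment.
0–3 s: v starts -1 m/s; Δx = -1·3 + ½·-8·3² = -39 m; v ends -25 m/s.
3–4 s: v starts -25 m/s; Δx = -25·1 + ½·7·1² = -21.5 m; v ends -18 m/s.
4–6 s: v starts -18 m/s; Δx = -18·2 + ½·-10·2² = -56 m; v ends -38 m/s.
x(6) = 4 + Σ Δx = -112.5 m.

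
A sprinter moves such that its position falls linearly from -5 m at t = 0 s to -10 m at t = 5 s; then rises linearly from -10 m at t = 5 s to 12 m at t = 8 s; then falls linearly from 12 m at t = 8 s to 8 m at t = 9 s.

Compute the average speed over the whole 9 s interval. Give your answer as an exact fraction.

31/9 m/s

Average speed = (total path length)/(elapsed time); on a piecewise-linear x-t graph the path length is Σ|Δx|.
0–5 s: |Δx| = |-10 − -5| = 5 m
5–8 s: |Δx| = |12 − -10| = 22 m
8–9 s: |Δx| = |8 − 12| = 4 m
Total path = 31 m; average speed = 31/9 = 31/9 m/s.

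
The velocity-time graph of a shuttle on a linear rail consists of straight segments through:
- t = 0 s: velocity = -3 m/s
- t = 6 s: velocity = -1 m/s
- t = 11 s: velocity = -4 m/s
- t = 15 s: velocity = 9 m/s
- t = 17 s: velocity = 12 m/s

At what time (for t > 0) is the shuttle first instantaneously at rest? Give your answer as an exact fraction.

t = 159/13 s

v changes sign on 11–15 s (from -4 to 9); the graph is linear there, so v = 0 at t = 11 + (4)·(15 − 11)/(9 − -4) = 159/13 s.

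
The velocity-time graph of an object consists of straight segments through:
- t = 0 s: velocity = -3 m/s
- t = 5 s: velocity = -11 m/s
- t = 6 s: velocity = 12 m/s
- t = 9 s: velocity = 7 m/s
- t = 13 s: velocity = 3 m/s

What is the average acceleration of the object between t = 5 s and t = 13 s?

1.75 m/s²

Average acceleration = Δv/Δt = (3 − -11)/(13 − 5) = 1.75 m/s².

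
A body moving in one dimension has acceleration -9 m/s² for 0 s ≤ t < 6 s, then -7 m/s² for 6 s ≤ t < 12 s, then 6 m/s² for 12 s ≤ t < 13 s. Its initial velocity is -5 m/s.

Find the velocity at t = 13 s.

Δv equals the area under the a-t graph; then v = v₀ + Δv.
0–6 s: -9 × 6 = -54 m/s
6–12 s: -7 × 6 = -42 m/s
12–13 s: 6 × 1 = 6 m/s
Δv = -90 m/s, so v(13) = -5 + (-90) = -95 m/s.

-95 m/s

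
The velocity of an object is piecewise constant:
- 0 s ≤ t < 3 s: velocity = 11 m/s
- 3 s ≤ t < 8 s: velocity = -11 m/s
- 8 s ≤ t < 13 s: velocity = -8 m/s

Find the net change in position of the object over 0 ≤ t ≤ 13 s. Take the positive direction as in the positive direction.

Net displacement equals the area under the velocity-time graph (areas below the axis count negative).
0–3 s: 11 × 3 = 33 m
3–8 s: -11 × 5 = -55 m
8–13 s: -8 × 5 = -40 m
Net displacement = -62 m

-62 m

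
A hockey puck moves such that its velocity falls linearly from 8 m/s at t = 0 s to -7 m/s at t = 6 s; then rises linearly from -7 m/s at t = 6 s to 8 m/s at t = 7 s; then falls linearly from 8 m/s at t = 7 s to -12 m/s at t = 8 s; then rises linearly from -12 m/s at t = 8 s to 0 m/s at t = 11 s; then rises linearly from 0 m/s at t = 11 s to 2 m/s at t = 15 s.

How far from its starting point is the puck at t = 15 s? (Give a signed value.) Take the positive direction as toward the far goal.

Displacement is the signed area under the v-t curve.
0–6 s: ½(8 + -7)(6) = 3 m
6–7 s: ½(-7 + 8)(1) = 0.5 m
7–8 s: ½(8 + -12)(1) = -2 m
8–11 s: ½(-12 + 0)(3) = -18 m
11–15 s: ½(0 + 2)(4) = 4 m
Net displacement = -12.5 m

-12.5 m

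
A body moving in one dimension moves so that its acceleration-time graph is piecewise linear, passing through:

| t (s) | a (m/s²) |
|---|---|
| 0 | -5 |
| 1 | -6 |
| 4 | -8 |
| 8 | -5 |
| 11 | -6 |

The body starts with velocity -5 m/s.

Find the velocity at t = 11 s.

-74 m/s

Δv equals the area under the a-t graph; then v = v₀ + Δv.
0–1 s: ½(-5 + -6)(1) = -5.5 m/s
1–4 s: ½(-6 + -8)(3) = -21 m/s
4–8 s: ½(-8 + -5)(4) = -26 m/s
8–11 s: ½(-5 + -6)(3) = -16.5 m/s
Δv = -69 m/s, so v(11) = -5 + (-69) = -74 m/s.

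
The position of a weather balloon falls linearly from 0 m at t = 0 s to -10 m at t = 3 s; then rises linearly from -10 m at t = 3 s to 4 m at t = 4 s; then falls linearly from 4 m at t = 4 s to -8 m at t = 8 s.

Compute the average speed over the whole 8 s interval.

Average speed = (total path length)/(elapsed time); on a piecewise-linear x-t graph the path length is Σ|Δx|.
0–3 s: |Δx| = |-10 − 0| = 10 m
3–4 s: |Δx| = |4 − -10| = 14 m
4–8 s: |Δx| = |-8 − 4| = 12 m
Total path = 36 m; average speed = 36/8 = 4.5 m/s.

4.5 m/s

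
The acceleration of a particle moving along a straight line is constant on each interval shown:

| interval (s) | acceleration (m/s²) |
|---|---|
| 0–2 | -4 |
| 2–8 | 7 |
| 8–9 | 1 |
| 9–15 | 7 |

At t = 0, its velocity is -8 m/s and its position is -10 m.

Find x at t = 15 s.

310.5 m

On each constant-a segment, Δv = aΔt and Δx = v₀Δt + ½aΔt²; chain segment to segment.
0–2 s: v starts -8 m/s; Δx = -8·2 + ½·-4·2² = -24 m; v ends -16 m/s.
2–8 s: v starts -16 m/s; Δx = -16·6 + ½·7·6² = 30 m; v ends 26 m/s.
8–9 s: v starts 26 m/s; Δx = 26·1 + ½·1·1² = 26.5 m; v ends 27 m/s.
9–15 s: v starts 27 m/s; Δx = 27·6 + ½·7·6² = 288 m; v ends 69 m/s.
x(15) = -10 + Σ Δx = 310.5 m.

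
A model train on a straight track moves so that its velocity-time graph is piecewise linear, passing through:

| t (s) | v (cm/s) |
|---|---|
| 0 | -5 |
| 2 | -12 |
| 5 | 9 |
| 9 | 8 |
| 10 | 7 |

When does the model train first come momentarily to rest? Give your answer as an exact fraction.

v changes sign on 2–5 s (from -12 to 9); the graph is linear there, so v = 0 at t = 2 + (12)·(5 − 2)/(9 − -12) = 26/7 s.

t = 26/7 s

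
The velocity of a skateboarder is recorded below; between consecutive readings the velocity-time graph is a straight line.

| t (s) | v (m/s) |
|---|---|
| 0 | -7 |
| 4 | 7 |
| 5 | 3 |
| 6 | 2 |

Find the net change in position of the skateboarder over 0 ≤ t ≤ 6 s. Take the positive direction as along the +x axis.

7.5 m

Displacement is the signed area under the v-t curve.
0–4 s: ½(-7 + 7)(4) = 0 m
4–5 s: ½(7 + 3)(1) = 5 m
5–6 s: ½(3 + 2)(1) = 2.5 m
Net displacement = 7.5 m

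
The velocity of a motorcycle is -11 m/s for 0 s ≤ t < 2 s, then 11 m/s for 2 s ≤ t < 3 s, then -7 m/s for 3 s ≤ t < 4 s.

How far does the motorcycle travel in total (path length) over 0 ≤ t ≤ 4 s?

40 m

Total distance travelled is ∫|v| dt — sum the magnitudes of each area piece.
0–2 s: |-11| × 2 = 22 m
2–3 s: |11| × 1 = 11 m
3–4 s: |-7| × 1 = 7 m
Total distance = 40 m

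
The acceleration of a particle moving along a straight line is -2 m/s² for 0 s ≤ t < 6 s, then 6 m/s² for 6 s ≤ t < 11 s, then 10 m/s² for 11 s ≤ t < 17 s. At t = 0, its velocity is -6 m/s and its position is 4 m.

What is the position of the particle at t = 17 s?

On each constant-a segment, Δv = aΔt and Δx = v₀Δt + ½aΔt²; chain segment to segment.
0–6 s: v starts -6 m/s; Δx = -6·6 + ½·-2·6² = -72 m; v ends -18 m/s.
6–11 s: v starts -18 m/s; Δx = -18·5 + ½·6·5² = -15 m; v ends 12 m/s.
11–17 s: v starts 12 m/s; Δx = 12·6 + ½·10·6² = 252 m; v ends 72 m/s.
x(17) = 4 + Σ Δx = 169 m.

169 m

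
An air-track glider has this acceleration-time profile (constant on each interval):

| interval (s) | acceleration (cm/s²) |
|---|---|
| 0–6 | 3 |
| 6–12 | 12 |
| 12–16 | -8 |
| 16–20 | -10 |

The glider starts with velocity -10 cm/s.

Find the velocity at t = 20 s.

Δv equals the area under the a-t graph; then v = v₀ + Δv.
0–6 s: 3 × 6 = 18 cm/s
6–12 s: 12 × 6 = 72 cm/s
12–16 s: -8 × 4 = -32 cm/s
16–20 s: -10 × 4 = -40 cm/s
Δv = 18 cm/s, so v(20) = -10 + (18) = 8 cm/s.

8 cm/s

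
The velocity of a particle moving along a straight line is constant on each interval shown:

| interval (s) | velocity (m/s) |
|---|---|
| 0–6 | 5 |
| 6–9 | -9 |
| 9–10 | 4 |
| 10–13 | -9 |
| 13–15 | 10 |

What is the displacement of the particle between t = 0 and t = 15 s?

0 m

Net displacement equals the area under the velocity-time graph (areas below the axis count negative).
0–6 s: 5 × 6 = 30 m
6–9 s: -9 × 3 = -27 m
9–10 s: 4 × 1 = 4 m
10–13 s: -9 × 3 = -27 m
13–15 s: 10 × 2 = 20 m
Net displacement = 0 m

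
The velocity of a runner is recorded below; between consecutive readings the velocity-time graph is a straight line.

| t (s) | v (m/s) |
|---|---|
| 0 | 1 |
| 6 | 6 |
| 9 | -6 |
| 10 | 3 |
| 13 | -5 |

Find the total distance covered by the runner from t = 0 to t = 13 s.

38.875 m

Distance (not displacement) is the total path length: add the absolute areas under v-t.
0–6 s: |½(1 + 6)(6)| = 21 m
6–9 s: v = 0 at t = 7.5 s; triangle areas 4.5 + 4.5 = 9 m
9–10 s: v = 0 at t = 29/3 s; triangle areas 2 + 0.5 = 2.5 m
10–13 s: v = 0 at t = 11.125 s; triangle areas 1.6875 + 4.6875 = 6.375 m
Total distance = 38.875 m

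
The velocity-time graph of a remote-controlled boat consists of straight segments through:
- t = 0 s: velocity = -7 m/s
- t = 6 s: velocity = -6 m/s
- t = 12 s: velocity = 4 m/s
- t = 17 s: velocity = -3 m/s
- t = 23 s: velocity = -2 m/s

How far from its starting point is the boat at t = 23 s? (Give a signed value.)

-57.5 m

Displacement is the signed area under the v-t curve.
0–6 s: ½(-7 + -6)(6) = -39 m
6–12 s: ½(-6 + 4)(6) = -6 m
12–17 s: ½(4 + -3)(5) = 2.5 m
17–23 s: ½(-3 + -2)(6) = -15 m
Net displacement = -57.5 m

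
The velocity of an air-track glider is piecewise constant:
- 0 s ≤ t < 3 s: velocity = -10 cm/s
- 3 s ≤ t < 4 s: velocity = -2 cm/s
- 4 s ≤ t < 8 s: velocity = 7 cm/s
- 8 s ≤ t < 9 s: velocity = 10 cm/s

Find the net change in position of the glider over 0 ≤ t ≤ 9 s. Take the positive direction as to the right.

Net displacement equals the area under the velocity-time graph (areas below the axis count negative).
0–3 s: -10 × 3 = -30 cm
3–4 s: -2 × 1 = -2 cm
4–8 s: 7 × 4 = 28 cm
8–9 s: 10 × 1 = 10 cm
Net displacement = 6 cm

6 cm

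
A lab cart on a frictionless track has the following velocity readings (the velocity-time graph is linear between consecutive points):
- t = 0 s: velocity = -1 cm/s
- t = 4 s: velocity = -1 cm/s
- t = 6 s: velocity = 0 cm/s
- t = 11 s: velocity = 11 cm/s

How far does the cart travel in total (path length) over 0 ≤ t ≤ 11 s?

32.5 cm

Total distance travelled is ∫|v| dt — sum the magnitudes of each area piece.
0–4 s: |-1| × 4 = 4 cm
4–6 s: |½(-1 + 0)(2)| = 1 cm
6–11 s: |½(0 + 11)(5)| = 27.5 cm
Total distance = 32.5 cm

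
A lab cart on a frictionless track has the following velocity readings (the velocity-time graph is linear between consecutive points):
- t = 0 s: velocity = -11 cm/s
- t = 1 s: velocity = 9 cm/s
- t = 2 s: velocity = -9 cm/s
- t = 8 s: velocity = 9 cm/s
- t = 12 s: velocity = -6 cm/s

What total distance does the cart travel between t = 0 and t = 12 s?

52.15 cm

Total distance travelled is ∫|v| dt — sum the magnitudes of each area piece.
0–1 s: v = 0 at t = 0.55 s; triangle areas 3.025 + 2.025 = 5.05 cm
1–2 s: v = 0 at t = 1.5 s; triangle areas 2.25 + 2.25 = 4.5 cm
2–8 s: v = 0 at t = 5 s; triangle areas 13.5 + 13.5 = 27 cm
8–12 s: v = 0 at t = 10.4 s; triangle areas 10.8 + 4.8 = 15.6 cm
Total distance = 52.15 cm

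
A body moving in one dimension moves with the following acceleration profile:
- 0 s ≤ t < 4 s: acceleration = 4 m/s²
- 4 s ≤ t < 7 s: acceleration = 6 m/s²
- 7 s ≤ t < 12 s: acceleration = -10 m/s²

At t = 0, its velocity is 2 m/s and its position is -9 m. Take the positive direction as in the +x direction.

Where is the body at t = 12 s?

On each constant-a segment, Δv = aΔt and Δx = v₀Δt + ½aΔt²; chain segment to segment.
0–4 s: v starts 2 m/s; Δx = 2·4 + ½·4·4² = 40 m; v ends 18 m/s.
4–7 s: v starts 18 m/s; Δx = 18·3 + ½·6·3² = 81 m; v ends 36 m/s.
7–12 s: v starts 36 m/s; Δx = 36·5 + ½·-10·5² = 55 m; v ends -14 m/s.
x(12) = -9 + Σ Δx = 167 m.

167 m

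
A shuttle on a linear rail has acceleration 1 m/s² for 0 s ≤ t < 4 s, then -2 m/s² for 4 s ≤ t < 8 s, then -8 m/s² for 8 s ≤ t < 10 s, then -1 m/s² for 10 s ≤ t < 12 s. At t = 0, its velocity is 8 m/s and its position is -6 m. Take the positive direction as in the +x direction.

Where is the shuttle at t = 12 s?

On each constant-a segment, Δv = aΔt and Δx = v₀Δt + ½aΔt²; chain segment to segment.
0–4 s: v starts 8 m/s; Δx = 8·4 + ½·1·4² = 40 m; v ends 12 m/s.
4–8 s: v starts 12 m/s; Δx = 12·4 + ½·-2·4² = 32 m; v ends 4 m/s.
8–10 s: v starts 4 m/s; Δx = 4·2 + ½·-8·2² = -8 m; v ends -12 m/s.
10–12 s: v starts -12 m/s; Δx = -12·2 + ½·-1·2² = -26 m; v ends -14 m/s.
x(12) = -6 + Σ Δx = 32 m.

32 m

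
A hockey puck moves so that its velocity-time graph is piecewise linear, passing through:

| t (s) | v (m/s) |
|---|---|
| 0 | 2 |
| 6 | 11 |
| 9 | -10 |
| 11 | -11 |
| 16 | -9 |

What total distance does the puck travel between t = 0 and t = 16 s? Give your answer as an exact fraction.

Total distance travelled is ∫|v| dt — sum the magnitudes of each area piece.
0–6 s: |½(2 + 11)(6)| = 39 m
6–9 s: v = 0 at t = 53/7 s; triangle areas 121/14 + 50/7 = 221/14 m
9–11 s: |½(-10 + -11)(2)| = 21 m
11–16 s: |½(-11 + -9)(5)| = 50 m
Total distance = 1761/14 m

1761/14 m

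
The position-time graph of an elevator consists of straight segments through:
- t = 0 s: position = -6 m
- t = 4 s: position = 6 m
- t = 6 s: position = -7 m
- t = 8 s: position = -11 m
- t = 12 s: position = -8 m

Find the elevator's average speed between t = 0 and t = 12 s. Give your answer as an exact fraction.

8/3 m/s

Average speed = (total path length)/(elapsed time); on a piecewise-linear x-t graph the path length is Σ|Δx|.
0–4 s: |Δx| = |6 − -6| = 12 m
4–6 s: |Δx| = |-7 − 6| = 13 m
6–8 s: |Δx| = |-11 − -7| = 4 m
8–12 s: |Δx| = |-8 − -11| = 3 m
Total path = 32 m; average speed = 32/12 = 8/3 m/s.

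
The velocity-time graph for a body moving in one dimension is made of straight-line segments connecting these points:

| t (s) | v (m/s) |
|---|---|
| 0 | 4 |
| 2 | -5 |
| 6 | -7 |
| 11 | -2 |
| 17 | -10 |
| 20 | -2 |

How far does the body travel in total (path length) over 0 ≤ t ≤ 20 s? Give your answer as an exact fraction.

Distance (not displacement) is the total path length: add the absolute areas under v-t.
0–2 s: v = 0 at t = 8/9 s; triangle areas 16/9 + 25/9 = 41/9 m
2–6 s: |½(-5 + -7)(4)| = 24 m
6–11 s: |½(-7 + -2)(5)| = 22.5 m
11–17 s: |½(-2 + -10)(6)| = 36 m
17–20 s: |½(-10 + -2)(3)| = 18 m
Total distance = 1891/18 m

1891/18 m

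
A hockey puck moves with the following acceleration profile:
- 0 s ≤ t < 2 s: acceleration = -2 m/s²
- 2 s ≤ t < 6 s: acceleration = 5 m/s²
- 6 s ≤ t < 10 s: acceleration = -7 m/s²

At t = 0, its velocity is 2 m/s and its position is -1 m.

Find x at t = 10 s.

47 m

On each constant-a segment, Δv = aΔt and Δx = v₀Δt + ½aΔt²; chain segment to segment.
0–2 s: v starts 2 m/s; Δx = 2·2 + ½·-2·2² = 0 m; v ends -2 m/s.
2–6 s: v starts -2 m/s; Δx = -2·4 + ½·5·4² = 32 m; v ends 18 m/s.
6–10 s: v starts 18 m/s; Δx = 18·4 + ½·-7·4² = 16 m; v ends -10 m/s.
x(10) = -1 + Σ Δx = 47 m.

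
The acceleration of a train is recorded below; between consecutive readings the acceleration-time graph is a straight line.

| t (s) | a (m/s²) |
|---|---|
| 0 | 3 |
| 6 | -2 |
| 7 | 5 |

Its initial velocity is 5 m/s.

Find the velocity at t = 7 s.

Δv equals the area under the a-t graph; then v = v₀ + Δv.
0–6 s: ½(3 + -2)(6) = 3 m/s
6–7 s: ½(-2 + 5)(1) = 1.5 m/s
Δv = 4.5 m/s, so v(7) = 5 + (4.5) = 9.5 m/s.

9.5 m/s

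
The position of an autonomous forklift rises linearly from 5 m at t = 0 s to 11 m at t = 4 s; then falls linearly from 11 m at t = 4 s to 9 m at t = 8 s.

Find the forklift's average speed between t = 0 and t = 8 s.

Average speed = (total path length)/(elapsed time); on a piecewise-linear x-t graph the path length is Σ|Δx|.
0–4 s: |Δx| = |11 − 5| = 6 m
4–8 s: |Δx| = |9 − 11| = 2 m
Total path = 8 m; average speed = 8/8 = 1 m/s.

1 m/s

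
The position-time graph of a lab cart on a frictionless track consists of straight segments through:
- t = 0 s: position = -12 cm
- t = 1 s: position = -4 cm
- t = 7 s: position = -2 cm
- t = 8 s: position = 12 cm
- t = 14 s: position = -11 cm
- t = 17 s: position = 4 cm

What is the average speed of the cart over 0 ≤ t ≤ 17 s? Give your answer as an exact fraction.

Average speed = (total path length)/(elapsed time); on a piecewise-linear x-t graph the path length is Σ|Δx|.
0–1 s: |Δx| = |-4 − -12| = 8 cm
1–7 s: |Δx| = |-2 − -4| = 2 cm
7–8 s: |Δx| = |12 − -2| = 14 cm
8–14 s: |Δx| = |-11 − 12| = 23 cm
14–17 s: |Δx| = |4 − -11| = 15 cm
Total path = 62 cm; average speed = 62/17 = 62/17 cm/s.

62/17 cm/s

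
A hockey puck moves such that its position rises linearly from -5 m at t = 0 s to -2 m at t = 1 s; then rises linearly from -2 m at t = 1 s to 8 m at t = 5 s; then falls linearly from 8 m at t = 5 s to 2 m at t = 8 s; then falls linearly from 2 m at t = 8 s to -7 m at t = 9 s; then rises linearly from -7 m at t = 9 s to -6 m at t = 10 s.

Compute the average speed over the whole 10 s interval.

2.9 m/s

Average speed = (total path length)/(elapsed time); on a piecewise-linear x-t graph the path length is Σ|Δx|.
0–1 s: |Δx| = |-2 − -5| = 3 m
1–5 s: |Δx| = |8 − -2| = 10 m
5–8 s: |Δx| = |2 − 8| = 6 m
8–9 s: |Δx| = |-7 − 2| = 9 m
9–10 s: |Δx| = |-6 − -7| = 1 m
Total path = 29 m; average speed = 29/10 = 2.9 m/s.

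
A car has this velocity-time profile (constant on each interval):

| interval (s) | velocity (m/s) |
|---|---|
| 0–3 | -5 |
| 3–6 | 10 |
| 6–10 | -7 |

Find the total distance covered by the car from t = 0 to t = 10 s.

Total distance travelled is ∫|v| dt — sum the magnitudes of each area piece.
0–3 s: |-5| × 3 = 15 m
3–6 s: |10| × 3 = 30 m
6–10 s: |-7| × 4 = 28 m
Total distance = 73 m

73 m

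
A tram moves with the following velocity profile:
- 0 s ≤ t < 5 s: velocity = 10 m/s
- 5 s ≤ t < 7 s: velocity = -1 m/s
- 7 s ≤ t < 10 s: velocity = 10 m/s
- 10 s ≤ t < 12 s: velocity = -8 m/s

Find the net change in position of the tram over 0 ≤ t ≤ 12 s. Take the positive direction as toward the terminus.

62 m

Net displacement equals the area under the velocity-time graph (areas below the axis count negative).
0–5 s: 10 × 5 = 50 m
5–7 s: -1 × 2 = -2 m
7–10 s: 10 × 3 = 30 m
10–12 s: -8 × 2 = -16 m
Net displacement = 62 m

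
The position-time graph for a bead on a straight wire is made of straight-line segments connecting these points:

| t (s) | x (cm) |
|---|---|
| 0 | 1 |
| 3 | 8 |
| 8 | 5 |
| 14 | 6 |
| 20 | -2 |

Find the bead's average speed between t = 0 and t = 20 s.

Average speed = (total path length)/(elapsed time); on a piecewise-linear x-t graph the path length is Σ|Δx|.
0–3 s: |Δx| = |8 − 1| = 7 cm
3–8 s: |Δx| = |5 − 8| = 3 cm
8–14 s: |Δx| = |6 − 5| = 1 cm
14–20 s: |Δx| = |-2 − 6| = 8 cm
Total path = 19 cm; average speed = 19/20 = 0.95 cm/s.

0.95 cm/s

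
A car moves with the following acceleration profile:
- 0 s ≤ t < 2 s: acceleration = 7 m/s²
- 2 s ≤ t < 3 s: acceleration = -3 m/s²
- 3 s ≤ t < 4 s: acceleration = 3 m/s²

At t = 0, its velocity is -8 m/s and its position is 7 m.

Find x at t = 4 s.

14 m

On each constant-a segment, Δv = aΔt and Δx = v₀Δt + ½aΔt²; chain segment to segment.
0–2 s: v starts -8 m/s; Δx = -8·2 + ½·7·2² = -2 m; v ends 6 m/s.
2–3 s: v starts 6 m/s; Δx = 6·1 + ½·-3·1² = 4.5 m; v ends 3 m/s.
3–4 s: v starts 3 m/s; Δx = 3·1 + ½·3·1² = 4.5 m; v ends 6 m/s.
x(4) = 7 + Σ Δx = 14 m.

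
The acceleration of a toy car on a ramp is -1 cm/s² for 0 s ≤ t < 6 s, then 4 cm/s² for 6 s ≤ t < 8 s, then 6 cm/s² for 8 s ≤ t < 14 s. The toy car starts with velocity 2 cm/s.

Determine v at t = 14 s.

40 cm/s

Δv equals the area under the a-t graph; then v = v₀ + Δv.
0–6 s: -1 × 6 = -6 cm/s
6–8 s: 4 × 2 = 8 cm/s
8–14 s: 6 × 6 = 36 cm/s
Δv = 38 cm/s, so v(14) = 2 + (38) = 40 cm/s.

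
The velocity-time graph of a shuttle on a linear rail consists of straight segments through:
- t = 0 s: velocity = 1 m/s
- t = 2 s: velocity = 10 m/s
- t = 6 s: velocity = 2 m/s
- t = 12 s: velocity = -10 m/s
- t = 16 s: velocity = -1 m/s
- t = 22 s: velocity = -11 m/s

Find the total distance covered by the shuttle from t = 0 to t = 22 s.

Distance (not displacement) is the total path length: add the absolute areas under v-t.
0–2 s: |½(1 + 10)(2)| = 11 m
2–6 s: |½(10 + 2)(4)| = 24 m
6–12 s: v = 0 at t = 7 s; triangle areas 1 + 25 = 26 m
12–16 s: |½(-10 + -1)(4)| = 22 m
16–22 s: |½(-1 + -11)(6)| = 36 m
Total distance = 119 m

119 m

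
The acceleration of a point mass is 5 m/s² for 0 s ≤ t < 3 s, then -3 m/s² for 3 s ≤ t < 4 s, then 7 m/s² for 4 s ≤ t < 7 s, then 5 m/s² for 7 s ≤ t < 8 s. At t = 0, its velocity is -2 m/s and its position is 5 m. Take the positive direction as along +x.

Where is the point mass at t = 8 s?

On each constant-a segment, Δv = aΔt and Δx = v₀Δt + ½aΔt²; chain segment to segment.
0–3 s: v starts -2 m/s; Δx = -2·3 + ½·5·3² = 16.5 m; v ends 13 m/s.
3–4 s: v starts 13 m/s; Δx = 13·1 + ½·-3·1² = 11.5 m; v ends 10 m/s.
4–7 s: v starts 10 m/s; Δx = 10·3 + ½·7·3² = 61.5 m; v ends 31 m/s.
7–8 s: v starts 31 m/s; Δx = 31·1 + ½·5·1² = 33.5 m; v ends 36 m/s.
x(8) = 5 + Σ Δx = 128 m.

128 m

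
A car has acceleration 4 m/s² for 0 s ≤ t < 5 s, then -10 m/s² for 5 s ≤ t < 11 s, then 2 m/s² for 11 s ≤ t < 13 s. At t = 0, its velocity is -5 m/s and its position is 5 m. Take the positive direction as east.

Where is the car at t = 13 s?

On each constant-a segment, Δv = aΔt and Δx = v₀Δt + ½aΔt²; chain segment to segment.
0–5 s: v starts -5 m/s; Δx = -5·5 + ½·4·5² = 25 m; v ends 15 m/s.
5–11 s: v starts 15 m/s; Δx = 15·6 + ½·-10·6² = -90 m; v ends -45 m/s.
11–13 s: v starts -45 m/s; Δx = -45·2 + ½·2·2² = -86 m; v ends -41 m/s.
x(13) = 5 + Σ Δx = -146 m.

-146 m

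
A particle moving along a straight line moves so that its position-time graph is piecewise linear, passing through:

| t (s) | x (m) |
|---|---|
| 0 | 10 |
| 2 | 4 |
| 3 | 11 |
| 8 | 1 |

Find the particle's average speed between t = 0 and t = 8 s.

Average speed = (total path length)/(elapsed time); on a piecewise-linear x-t graph the path length is Σ|Δx|.
0–2 s: |Δx| = |4 − 10| = 6 m
2–3 s: |Δx| = |11 − 4| = 7 m
3–8 s: |Δx| = |1 − 11| = 10 m
Total path = 23 m; average speed = 23/8 = 2.875 m/s.

2.875 m/s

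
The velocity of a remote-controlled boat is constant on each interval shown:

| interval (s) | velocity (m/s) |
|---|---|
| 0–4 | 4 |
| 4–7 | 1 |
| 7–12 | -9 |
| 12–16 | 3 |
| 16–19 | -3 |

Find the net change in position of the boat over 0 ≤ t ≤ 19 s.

-23 m

Net displacement equals the area under the velocity-time graph (areas below the axis count negative).
0–4 s: 4 × 4 = 16 m
4–7 s: 1 × 3 = 3 m
7–12 s: -9 × 5 = -45 m
12–16 s: 3 × 4 = 12 m
16–19 s: -3 × 3 = -9 m
Net displacement = -23 m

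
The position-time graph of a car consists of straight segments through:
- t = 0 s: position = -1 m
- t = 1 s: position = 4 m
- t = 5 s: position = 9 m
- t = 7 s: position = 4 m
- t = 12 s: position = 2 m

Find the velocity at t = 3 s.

1.25 m/s

Velocity is the slope of the x-t graph on 1–5 s: (9 − 4)/(5 − 1) = 1.25 m/s.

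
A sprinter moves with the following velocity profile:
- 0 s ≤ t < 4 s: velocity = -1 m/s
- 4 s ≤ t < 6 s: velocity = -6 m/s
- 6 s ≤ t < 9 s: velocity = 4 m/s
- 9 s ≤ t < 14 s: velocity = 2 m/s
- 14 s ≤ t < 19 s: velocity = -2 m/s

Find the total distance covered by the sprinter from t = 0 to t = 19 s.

48 m

Total distance travelled is ∫|v| dt — sum the magnitudes of each area piece.
0–4 s: |-1| × 4 = 4 m
4–6 s: |-6| × 2 = 12 m
6–9 s: |4| × 3 = 12 m
9–14 s: |2| × 5 = 10 m
14–19 s: |-2| × 5 = 10 m
Total distance = 48 m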